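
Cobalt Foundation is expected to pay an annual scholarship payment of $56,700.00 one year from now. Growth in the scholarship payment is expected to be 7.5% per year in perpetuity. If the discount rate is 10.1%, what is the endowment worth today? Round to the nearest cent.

$2180769.23

Growing perpetuity: P = D₁ / (r − g) = $56,700.0000 / (0.101 − 0.075) = $2,180,769.23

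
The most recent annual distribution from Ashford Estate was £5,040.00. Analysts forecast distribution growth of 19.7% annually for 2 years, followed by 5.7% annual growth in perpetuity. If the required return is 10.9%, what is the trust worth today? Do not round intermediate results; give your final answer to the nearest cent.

£130662.88

D_1 = 6032.88000
D_2 = 7221.35736
Terminal value at year 2: TV = D_2×(1+g_2)/(r−g_2) = 7632.97473/0.052 = 146787.97557
P_0 = D_1/(1+r)^1 + D_2/(1+r)^2 + TV/(1+r)^2
    = 5439.92786 + 5871.59031 + 119351.36454 = 130662.88271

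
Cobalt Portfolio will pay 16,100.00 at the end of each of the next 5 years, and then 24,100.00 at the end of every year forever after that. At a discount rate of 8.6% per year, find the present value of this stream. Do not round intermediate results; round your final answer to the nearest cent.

PV of 5-year annuity: 16,100.00 × [1 − (1+0.086)^−5] / 0.086 = 63278.77474
Perpetuity value at year 5: 24,100.00 / 0.086 = 280232.55814
PV of perpetuity: 280232.55814 / (1+0.086)^5 = 185510.91396
Total PV = 63278.77474 + 185510.91396 = 248789.68870

248789.69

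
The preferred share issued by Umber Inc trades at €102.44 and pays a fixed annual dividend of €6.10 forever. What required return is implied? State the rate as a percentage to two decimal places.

5.95%

P = C/r ⇒ r = C/P = €6.10/€102.44 = 0.059547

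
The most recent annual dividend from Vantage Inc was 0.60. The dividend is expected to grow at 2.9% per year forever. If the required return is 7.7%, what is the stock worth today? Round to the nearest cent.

D₁ = D₀ × (1 + g) = 0.60 × 1.029 = 0.6174
Growing perpetuity: P = D₁ / (r − g) = 0.6174 / (0.077 − 0.029) = 12.86

12.86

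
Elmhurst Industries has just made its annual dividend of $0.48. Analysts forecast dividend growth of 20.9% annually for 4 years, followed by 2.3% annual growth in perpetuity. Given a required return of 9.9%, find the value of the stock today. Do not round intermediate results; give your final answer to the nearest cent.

D_1 = 0.58032
D_2 = 0.70161
D_3 = 0.84824
D_4 = 1.02553
Terminal value at year 4: TV = D_4×(1+g_2)/(r−g_2) = 1.04911/0.076 = 13.80411
P_0 = D_1/(1+r)^1 + D_2/(1+r)^2 + D_3/(1+r)^3 + D_4/(1+r)^4 + TV/(1+r)^4
    = 0.52804 + 0.58090 + 0.63904 + 0.70300 + 9.46276 = 11.91374

$11.91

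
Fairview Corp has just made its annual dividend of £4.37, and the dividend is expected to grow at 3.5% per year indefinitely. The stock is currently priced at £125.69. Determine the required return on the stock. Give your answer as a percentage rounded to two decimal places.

7.10%

D₁ = £4.37 × 1.035 = £4.5230
P = D₁/(r − g) ⇒ r = D₁/P + g = £4.5230/£125.69 + 0.035 = 0.035985 + 0.035 = 0.070985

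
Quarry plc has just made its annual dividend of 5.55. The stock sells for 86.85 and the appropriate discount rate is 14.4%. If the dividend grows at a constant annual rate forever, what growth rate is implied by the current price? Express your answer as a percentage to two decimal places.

7.53%

P = D₀(1+g)/(r−g) ⇒ P(r−g) = D₀(1+g) ⇒ g(P+D₀) = P·r − D₀
g = (P·r − D₀)/(P + D₀) = (86.85×0.144 − 5.55) / (86.85 + 5.55) = 0.075286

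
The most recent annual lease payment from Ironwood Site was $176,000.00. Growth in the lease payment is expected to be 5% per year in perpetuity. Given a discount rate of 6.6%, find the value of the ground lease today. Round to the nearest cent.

$11550000.00

D₁ = D₀ × (1 + g) = $176,000.00 × 1.05 = $184,800.0000
Growing perpetuity: P = D₁ / (r − g) = $184,800.0000 / (0.066 − 0.05) = $11,550,000.00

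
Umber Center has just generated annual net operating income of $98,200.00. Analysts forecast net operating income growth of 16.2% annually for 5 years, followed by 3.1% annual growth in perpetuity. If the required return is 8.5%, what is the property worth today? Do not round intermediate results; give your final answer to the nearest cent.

D_1 = 114108.40000
D_2 = 132593.96080
D_3 = 154074.18245
D_4 = 179034.20001
D_5 = 208037.74041
Terminal value at year 5: TV = D_5×(1+g_2)/(r−g_2) = 214486.91036/0.054 = 3971979.82148
P_0 = D_1/(1+r)^1 + D_2/(1+r)^2 + D_3/(1+r)^3 + D_4/(1+r)^4 + D_5/(1+r)^5 + TV/(1+r)^5
    = 105169.03226 + 112632.64100 + 120625.92520 + 129186.47473 + 138354.54713 + 2641547.00167 = 3247515.62199

$3247515.62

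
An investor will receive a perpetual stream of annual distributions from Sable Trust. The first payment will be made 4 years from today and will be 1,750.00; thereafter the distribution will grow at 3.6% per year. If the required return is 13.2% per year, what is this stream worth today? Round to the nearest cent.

12566.88

Value at end of year 3: C₁ / (r − g) = 1,750.00 / (0.132 − 0.036) = 18,229.1667
Discount to today: PV = 18,229.1667 / (1 + 0.132)^3 = 18,229.1667 / 1.450572 = 12,566.88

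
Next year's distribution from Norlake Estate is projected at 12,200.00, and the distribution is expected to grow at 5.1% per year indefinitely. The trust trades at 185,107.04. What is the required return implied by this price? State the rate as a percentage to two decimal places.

11.69%

P = D₁/(r − g) ⇒ r = D₁/P + g = 12,200.0000/185,107.04 + 0.051 = 0.065908 + 0.051 = 0.116908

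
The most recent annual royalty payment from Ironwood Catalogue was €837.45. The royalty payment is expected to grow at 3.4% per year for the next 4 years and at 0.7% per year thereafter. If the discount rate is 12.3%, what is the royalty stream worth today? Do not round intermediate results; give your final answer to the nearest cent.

D_1 = 865.92330
D_2 = 895.36469
D_3 = 925.80709
D_4 = 957.28453
Terminal value at year 4: TV = D_4×(1+g_2)/(r−g_2) = 963.98552/0.116 = 8310.22004
P_0 = D_1/(1+r)^1 + D_2/(1+r)^2 + D_3/(1+r)^3 + D_4/(1+r)^4 + TV/(1+r)^4
    = 771.08041 + 709.97074 + 653.70414 + 601.89678 + 5225.08667 = 7961.73873

€7961.74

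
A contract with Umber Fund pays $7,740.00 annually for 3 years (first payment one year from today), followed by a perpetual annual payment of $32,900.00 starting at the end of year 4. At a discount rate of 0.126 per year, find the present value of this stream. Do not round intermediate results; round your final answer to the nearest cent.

$201298.68

PV of 3-year annuity: $7,740.00 × [1 − (1+0.126)^−3] / 0.126 = 18400.16680
Perpetuity value at year 3: $32,900.00 / 0.126 = 261111.11111
PV of perpetuity: 261111.11111 / (1+0.126)^3 = 182898.51582
Total PV = 18400.16680 + 182898.51582 = 201298.68261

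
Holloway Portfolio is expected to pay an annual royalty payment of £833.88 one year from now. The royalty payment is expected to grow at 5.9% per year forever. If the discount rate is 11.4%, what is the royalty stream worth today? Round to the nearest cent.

£15161.45

Growing perpetuity: P = D₁ / (r − g) = £833.8800 / (0.114 − 0.059) = £15,161.45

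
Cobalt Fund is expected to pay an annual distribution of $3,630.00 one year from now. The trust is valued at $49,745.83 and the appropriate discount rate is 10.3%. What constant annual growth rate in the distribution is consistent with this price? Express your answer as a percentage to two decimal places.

P = D₁/(r−g) ⇒ g = r − D₁/P = 0.103 − $3,630.00/$49,745.83 = 0.030029

3.00%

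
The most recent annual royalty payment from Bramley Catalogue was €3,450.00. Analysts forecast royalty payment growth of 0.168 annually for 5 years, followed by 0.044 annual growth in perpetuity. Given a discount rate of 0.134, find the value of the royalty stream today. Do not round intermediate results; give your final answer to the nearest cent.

€65255.20

D_1 = 4029.60000
D_2 = 4706.57280
D_3 = 5497.27703
D_4 = 6420.81957
D_5 = 7499.51726
Terminal value at year 5: TV = D_5×(1+g_2)/(r−g_2) = 7829.49602/0.09 = 86994.40021
P_0 = D_1/(1+r)^1 + D_2/(1+r)^2 + D_3/(1+r)^3 + D_4/(1+r)^4 + D_5/(1+r)^5 + TV/(1+r)^5
    = 3553.43915 + 3659.97966 + 3769.71450 + 3882.73945 + 3999.15315 + 46390.17656 = 65255.20246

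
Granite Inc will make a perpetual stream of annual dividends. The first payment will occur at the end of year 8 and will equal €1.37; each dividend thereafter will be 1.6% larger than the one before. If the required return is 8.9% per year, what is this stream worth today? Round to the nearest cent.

Value at end of year 7: C₁ / (r − g) = €1.37 / (0.089 − 0.016) = €18.7671
Discount to today: PV = €18.7671 / (1 + 0.089)^7 = €18.7671 / 1.816332 = €10.33

€10.33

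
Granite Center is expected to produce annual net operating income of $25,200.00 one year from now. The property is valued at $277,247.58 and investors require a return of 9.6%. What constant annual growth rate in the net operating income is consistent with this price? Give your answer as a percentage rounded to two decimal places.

P = D₁/(r−g) ⇒ g = r − D₁/P = 0.096 − $25,200.00/$277,247.58 = 0.005107

0.51%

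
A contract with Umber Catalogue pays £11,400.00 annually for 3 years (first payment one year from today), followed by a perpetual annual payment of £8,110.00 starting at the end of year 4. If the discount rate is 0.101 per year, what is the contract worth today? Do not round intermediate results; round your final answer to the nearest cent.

PV of 3-year annuity: £11,400.00 × [1 − (1+0.101)^−3] / 0.101 = 28300.27647
Perpetuity value at year 3: £8,110.00 / 0.101 = 80297.02970
PV of perpetuity: 80297.02970 / (1+0.101)^3 = 60164.11373
Total PV = 28300.27647 + 60164.11373 = 88464.39019

£88464.39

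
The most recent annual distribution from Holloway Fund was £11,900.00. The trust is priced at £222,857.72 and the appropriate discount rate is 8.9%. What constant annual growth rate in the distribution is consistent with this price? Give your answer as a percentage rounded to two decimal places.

3.38%

P = D₀(1+g)/(r−g) ⇒ P(r−g) = D₀(1+g) ⇒ g(P+D₀) = P·r − D₀
g = (P·r − D₀)/(P + D₀) = (£222,857.72×0.089 − £11,900.00) / (£222,857.72 + £11,900.00) = 0.033798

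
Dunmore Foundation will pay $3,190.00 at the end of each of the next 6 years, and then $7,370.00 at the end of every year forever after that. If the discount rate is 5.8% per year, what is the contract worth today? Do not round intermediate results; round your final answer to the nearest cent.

PV of 6-year annuity: $3,190.00 × [1 − (1+0.058)^−6] / 0.058 = 15785.31929
Perpetuity value at year 6: $7,370.00 / 0.058 = 127068.96552
PV of perpetuity: 127068.96552 / (1+0.058)^6 = 90599.43475
Total PV = 15785.31929 + 90599.43475 = 106384.75403

$106384.75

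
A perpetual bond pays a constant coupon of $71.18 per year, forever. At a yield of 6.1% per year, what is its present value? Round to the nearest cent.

$1166.89

Level perpetuity: PV = C / r = $71.18 / 0.061 = $1,166.89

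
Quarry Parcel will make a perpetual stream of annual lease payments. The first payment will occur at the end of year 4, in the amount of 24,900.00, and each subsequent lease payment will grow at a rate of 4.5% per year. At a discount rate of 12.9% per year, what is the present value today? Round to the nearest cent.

Value at end of year 3: C₁ / (r − g) = 24,900.00 / (0.129 − 0.045) = 296,428.5714
Discount to today: PV = 296,428.5714 / (1 + 0.129)^3 = 296,428.5714 / 1.439070 = 205,986.25

205986.25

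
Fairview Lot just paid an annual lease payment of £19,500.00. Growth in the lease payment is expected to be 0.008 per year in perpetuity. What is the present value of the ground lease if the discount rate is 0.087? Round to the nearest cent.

£248810.13

D₁ = D₀ × (1 + g) = £19,500.00 × 1.008 = £19,656.0000
Growing perpetuity: P = D₁ / (r − g) = £19,656.0000 / (0.087 − 0.008) = £248,810.13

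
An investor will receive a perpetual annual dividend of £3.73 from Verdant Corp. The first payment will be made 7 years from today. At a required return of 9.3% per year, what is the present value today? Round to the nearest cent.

£23.52

Value at end of year 6: C / r = £3.73 / 0.093 = £40.1075
Discount to today: PV = £40.1075 / (1 + 0.093)^6 = £40.1075 / 1.704987 = £23.52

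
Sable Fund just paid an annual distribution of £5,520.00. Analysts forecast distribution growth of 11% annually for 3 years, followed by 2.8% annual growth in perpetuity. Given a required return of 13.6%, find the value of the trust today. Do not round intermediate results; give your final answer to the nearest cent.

D_1 = 6127.20000
D_2 = 6801.19200
D_3 = 7549.32312
Terminal value at year 3: TV = D_3×(1+g_2)/(r−g_2) = 7760.70417/0.108 = 71858.37192
P_0 = D_1/(1+r)^1 + D_2/(1+r)^2 + D_3/(1+r)^3 + TV/(1+r)^3
    = 5393.66197 + 5270.21548 + 5149.59435 + 49016.50922 = 64829.98103

£64829.98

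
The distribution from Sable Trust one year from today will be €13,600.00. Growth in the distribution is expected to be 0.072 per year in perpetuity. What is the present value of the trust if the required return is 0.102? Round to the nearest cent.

€453333.33

Growing perpetuity: P = D₁ / (r − g) = €13,600.0000 / (0.102 − 0.072) = €453,333.33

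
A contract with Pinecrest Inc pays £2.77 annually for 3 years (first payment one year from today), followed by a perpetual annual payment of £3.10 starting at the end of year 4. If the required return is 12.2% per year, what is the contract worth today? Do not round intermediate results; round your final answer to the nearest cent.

PV of 3-year annuity: £2.77 × [1 − (1+0.122)^−3] / 0.122 = 6.63027
Perpetuity value at year 3: £3.10 / 0.122 = 25.40984
PV of perpetuity: 25.40984 / (1+0.122)^3 = 17.98967
Total PV = 6.63027 + 17.98967 = 24.61995

£24.62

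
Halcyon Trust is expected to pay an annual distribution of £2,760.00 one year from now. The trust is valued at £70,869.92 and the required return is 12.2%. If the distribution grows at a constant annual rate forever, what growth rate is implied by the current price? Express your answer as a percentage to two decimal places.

8.31%

P = D₁/(r−g) ⇒ g = r − D₁/P = 0.122 − £2,760.00/£70,869.92 = 0.083055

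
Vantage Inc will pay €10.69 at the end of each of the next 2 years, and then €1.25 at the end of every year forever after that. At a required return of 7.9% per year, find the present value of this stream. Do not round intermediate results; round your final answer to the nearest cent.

€32.68

PV of 2-year annuity: €10.69 × [1 − (1+0.079)^−2] / 0.079 = 19.08927
Perpetuity value at year 2: €1.25 / 0.079 = 15.82278
PV of perpetuity: 15.82278 / (1+0.079)^2 = 13.59064
Total PV = 19.08927 + 13.59064 = 32.67991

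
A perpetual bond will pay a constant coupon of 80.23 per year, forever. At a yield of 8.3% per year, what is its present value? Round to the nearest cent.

966.63

Level perpetuity: PV = C / r = 80.23 / 0.083 = 966.63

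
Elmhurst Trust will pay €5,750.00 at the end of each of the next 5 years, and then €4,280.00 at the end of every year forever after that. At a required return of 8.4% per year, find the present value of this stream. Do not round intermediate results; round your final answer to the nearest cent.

PV of 5-year annuity: €5,750.00 × [1 − (1+0.084)^−5] / 0.084 = 22718.06922
Perpetuity value at year 5: €4,280.00 / 0.084 = 50952.38095
PV of perpetuity: 50952.38095 / (1+0.084)^5 = 34042.23551
Total PV = 22718.06922 + 34042.23551 = 56760.30474

€56760.30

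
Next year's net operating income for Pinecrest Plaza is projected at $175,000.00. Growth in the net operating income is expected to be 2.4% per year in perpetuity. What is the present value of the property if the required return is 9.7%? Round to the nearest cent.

Growing perpetuity: P = D₁ / (r − g) = $175,000.0000 / (0.097 − 0.024) = $2,397,260.27

$2397260.27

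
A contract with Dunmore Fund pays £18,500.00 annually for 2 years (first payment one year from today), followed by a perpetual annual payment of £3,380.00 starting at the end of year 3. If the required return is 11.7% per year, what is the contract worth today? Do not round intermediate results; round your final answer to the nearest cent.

PV of 2-year annuity: £18,500.00 × [1 − (1+0.117)^−2] / 0.117 = 31389.63315
Perpetuity value at year 2: £3,380.00 / 0.117 = 28888.88889
PV of perpetuity: 28888.88889 / (1+0.117)^2 = 23153.91807
Total PV = 31389.63315 + 23153.91807 = 54543.55123

£54543.55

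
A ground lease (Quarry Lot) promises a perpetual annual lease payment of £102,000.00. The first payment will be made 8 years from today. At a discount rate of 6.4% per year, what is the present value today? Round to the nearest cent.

£1032354.37

Value at end of year 7: C / r = £102,000.00 / 0.064 = £1,593,750.0000
Discount to today: PV = £1,593,750.0000 / (1 + 0.064)^7 = £1,593,750.0000 / 1.543801 = £1,032,354.37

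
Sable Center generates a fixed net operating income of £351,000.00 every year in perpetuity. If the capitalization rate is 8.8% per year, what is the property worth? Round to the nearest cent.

£3988636.36

Level perpetuity: PV = C / r = £351,000.00 / 0.088 = £3,988,636.36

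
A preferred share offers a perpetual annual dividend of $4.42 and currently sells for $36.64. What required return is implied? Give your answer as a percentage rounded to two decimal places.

P = C/r ⇒ r = C/P = $4.42/$36.64 = 0.120633

12.06%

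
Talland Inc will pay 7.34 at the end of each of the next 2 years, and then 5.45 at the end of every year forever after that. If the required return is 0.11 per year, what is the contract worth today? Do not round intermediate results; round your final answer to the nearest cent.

PV of 2-year annuity: 7.34 × [1 − (1+0.11)^−2] / 0.11 = 12.56992
Perpetuity value at year 2: 5.45 / 0.11 = 49.54545
PV of perpetuity: 49.54545 / (1+0.11)^2 = 40.21220
Total PV = 12.56992 + 40.21220 = 52.78212

52.78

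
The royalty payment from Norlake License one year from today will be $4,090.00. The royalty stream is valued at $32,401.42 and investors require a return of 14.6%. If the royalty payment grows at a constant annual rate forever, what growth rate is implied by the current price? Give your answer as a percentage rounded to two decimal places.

1.98%

P = D₁/(r−g) ⇒ g = r − D₁/P = 0.146 − $4,090.00/$32,401.42 = 0.019771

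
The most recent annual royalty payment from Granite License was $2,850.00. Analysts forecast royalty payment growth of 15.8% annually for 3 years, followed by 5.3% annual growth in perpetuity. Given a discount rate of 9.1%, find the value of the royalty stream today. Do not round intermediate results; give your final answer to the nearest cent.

D_1 = 3300.30000
D_2 = 3821.74740
D_3 = 4425.58349
Terminal value at year 3: TV = D_3×(1+g_2)/(r−g_2) = 4660.13941/0.038 = 122635.24774
P_0 = D_1/(1+r)^1 + D_2/(1+r)^2 + D_3/(1+r)^3 + TV/(1+r)^3
    = 3025.02291 + 3210.79426 + 3407.97411 + 94436.75617 = 104080.54745

$104080.55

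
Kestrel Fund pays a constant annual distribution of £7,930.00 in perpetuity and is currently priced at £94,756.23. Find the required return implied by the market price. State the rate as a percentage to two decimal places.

P = C/r ⇒ r = C/P = £7,930.00/£94,756.23 = 0.083688

8.37%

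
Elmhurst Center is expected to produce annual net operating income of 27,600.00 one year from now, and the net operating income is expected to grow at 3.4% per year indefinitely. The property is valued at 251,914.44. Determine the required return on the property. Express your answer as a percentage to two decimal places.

14.36%

P = D₁/(r − g) ⇒ r = D₁/P + g = 27,600.0000/251,914.44 + 0.034 = 0.109561 + 0.034 = 0.143561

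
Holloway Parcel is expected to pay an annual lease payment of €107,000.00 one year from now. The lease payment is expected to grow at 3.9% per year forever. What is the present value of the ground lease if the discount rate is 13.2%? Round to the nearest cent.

Growing perpetuity: P = D₁ / (r − g) = €107,000.0000 / (0.132 − 0.039) = €1,150,537.63

€1150537.63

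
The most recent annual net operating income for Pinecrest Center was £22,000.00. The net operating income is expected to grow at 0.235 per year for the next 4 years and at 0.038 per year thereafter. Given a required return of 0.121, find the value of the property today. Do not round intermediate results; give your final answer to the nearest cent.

D_1 = 27170.00000
D_2 = 33554.95000
D_3 = 41440.36325
D_4 = 51178.84861
Terminal value at year 4: TV = D_4×(1+g_2)/(r−g_2) = 53123.64486/0.083 = 640043.91399
P_0 = D_1/(1+r)^1 + D_2/(1+r)^2 + D_3/(1+r)^3 + D_4/(1+r)^4 + TV/(1+r)^4
    = 24237.28814 + 26702.09710 + 29417.56460 + 32409.18134 + 405310.00277 = 518076.13394

£518076.13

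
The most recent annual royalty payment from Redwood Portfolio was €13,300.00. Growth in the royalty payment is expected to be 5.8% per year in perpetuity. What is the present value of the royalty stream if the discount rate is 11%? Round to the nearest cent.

D₁ = D₀ × (1 + g) = €13,300.00 × 1.058 = €14,071.4000
Growing perpetuity: P = D₁ / (r − g) = €14,071.4000 / (0.11 − 0.058) = €270,603.85

€270603.85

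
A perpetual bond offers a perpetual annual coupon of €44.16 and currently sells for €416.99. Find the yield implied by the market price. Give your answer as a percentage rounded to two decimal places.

10.59%

P = C/r ⇒ r = C/P = €44.16/€416.99 = 0.105902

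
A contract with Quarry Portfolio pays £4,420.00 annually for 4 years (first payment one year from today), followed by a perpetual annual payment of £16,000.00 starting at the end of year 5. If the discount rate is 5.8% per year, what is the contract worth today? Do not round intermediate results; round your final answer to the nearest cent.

£235551.70

PV of 4-year annuity: £4,420.00 × [1 − (1+0.058)^−4] / 0.058 = 15386.16984
Perpetuity value at year 4: £16,000.00 / 0.058 = 275862.06897
PV of perpetuity: 275862.06897 / (1+0.058)^4 = 220165.52657
Total PV = 15386.16984 + 220165.52657 = 235551.69640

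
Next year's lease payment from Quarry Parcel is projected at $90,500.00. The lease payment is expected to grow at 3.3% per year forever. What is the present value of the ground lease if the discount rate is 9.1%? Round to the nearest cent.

$1560344.83

Growing perpetuity: P = D₁ / (r − g) = $90,500.0000 / (0.091 − 0.033) = $1,560,344.83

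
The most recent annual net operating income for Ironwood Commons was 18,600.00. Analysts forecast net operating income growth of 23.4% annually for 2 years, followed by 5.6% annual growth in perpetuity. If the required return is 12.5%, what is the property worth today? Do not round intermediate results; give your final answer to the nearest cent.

D_1 = 22952.40000
D_2 = 28323.26160
Terminal value at year 2: TV = D_2×(1+g_2)/(r−g_2) = 29909.36425/0.069 = 433469.04710
P_0 = D_1/(1+r)^1 + D_2/(1+r)^2 + TV/(1+r)^2
    = 20402.13333 + 22378.87336 + 342494.06190 = 385275.06860

385275.07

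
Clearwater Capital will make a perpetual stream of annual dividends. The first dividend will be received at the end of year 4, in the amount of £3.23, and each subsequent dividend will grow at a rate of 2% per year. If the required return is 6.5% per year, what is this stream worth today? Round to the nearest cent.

£59.42

Value at end of year 3: C₁ / (r − g) = £3.23 / (0.065 − 0.02) = £71.7778
Discount to today: PV = £71.7778 / (1 + 0.065)^3 = £71.7778 / 1.207950 = £59.42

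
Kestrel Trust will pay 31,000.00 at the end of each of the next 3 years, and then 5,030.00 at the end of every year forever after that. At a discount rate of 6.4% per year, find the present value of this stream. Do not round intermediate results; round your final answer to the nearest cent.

PV of 3-year annuity: 31,000.00 × [1 − (1+0.064)^−3] / 0.064 = 82253.92400
Perpetuity value at year 3: 5,030.00 / 0.064 = 78593.75000
PV of perpetuity: 78593.75000 / (1+0.064)^3 = 65247.38749
Total PV = 82253.92400 + 65247.38749 = 147501.31149

147501.31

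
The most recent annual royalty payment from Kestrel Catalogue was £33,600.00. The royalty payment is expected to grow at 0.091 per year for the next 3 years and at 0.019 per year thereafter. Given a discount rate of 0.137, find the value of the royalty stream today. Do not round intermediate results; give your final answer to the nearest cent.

£349206.24

D_1 = 36657.60000
D_2 = 39993.44160
D_3 = 43632.84479
Terminal value at year 3: TV = D_3×(1+g_2)/(r−g_2) = 44461.86884/0.118 = 376795.49861
P_0 = D_1/(1+r)^1 + D_2/(1+r)^2 + D_3/(1+r)^3 + TV/(1+r)^3
    = 32240.63325 + 30936.26286 + 29684.66383 + 256344.68175 = 349206.24169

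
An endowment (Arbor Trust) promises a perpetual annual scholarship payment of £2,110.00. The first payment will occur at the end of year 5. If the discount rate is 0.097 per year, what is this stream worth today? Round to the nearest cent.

£15020.49

Value at end of year 4: C / r = £2,110.00 / 0.097 = £21,752.5773
Discount to today: PV = £21,752.5773 / (1 + 0.097)^4 = £21,752.5773 / 1.448193 = £15,020.49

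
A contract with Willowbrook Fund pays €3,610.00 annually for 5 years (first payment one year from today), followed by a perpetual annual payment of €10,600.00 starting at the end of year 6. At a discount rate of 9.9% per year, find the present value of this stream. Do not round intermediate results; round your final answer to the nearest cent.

PV of 5-year annuity: €3,610.00 × [1 − (1+0.099)^−5] / 0.099 = 13719.77195
Perpetuity value at year 5: €10,600.00 / 0.099 = 107070.70707
PV of perpetuity: 107070.70707 / (1+0.099)^5 = 66785.50412
Total PV = 13719.77195 + 66785.50412 = 80505.27607

€80505.28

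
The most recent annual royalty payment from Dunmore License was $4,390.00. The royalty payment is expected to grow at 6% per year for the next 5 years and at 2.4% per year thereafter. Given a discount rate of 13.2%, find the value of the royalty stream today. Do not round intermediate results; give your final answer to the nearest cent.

D_1 = 4653.40000
D_2 = 4932.60400
D_3 = 5228.56024
D_4 = 5542.27385
D_5 = 5874.81029
Terminal value at year 5: TV = D_5×(1+g_2)/(r−g_2) = 6015.80573/0.108 = 55701.90493
P_0 = D_1/(1+r)^1 + D_2/(1+r)^2 + D_3/(1+r)^3 + D_4/(1+r)^4 + D_5/(1+r)^5 + TV/(1+r)^5
    = 4110.77739 + 3849.31451 + 3604.48179 + 3375.22146 + 3160.54306 + 29966.63054 = 48066.96875

$48066.97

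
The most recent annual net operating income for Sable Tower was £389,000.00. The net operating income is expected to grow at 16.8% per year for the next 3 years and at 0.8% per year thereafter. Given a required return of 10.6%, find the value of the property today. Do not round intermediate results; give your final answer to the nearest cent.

D_1 = 454352.00000
D_2 = 530683.13600
D_3 = 619837.90285
Terminal value at year 3: TV = D_3×(1+g_2)/(r−g_2) = 624796.60607/0.098 = 6375475.57215
P_0 = D_1/(1+r)^1 + D_2/(1+r)^2 + D_3/(1+r)^3 + TV/(1+r)^3
    = 410806.50995 + 433835.44631 + 458155.33570 + 4712454.88152 = 6015252.17348

£6015252.17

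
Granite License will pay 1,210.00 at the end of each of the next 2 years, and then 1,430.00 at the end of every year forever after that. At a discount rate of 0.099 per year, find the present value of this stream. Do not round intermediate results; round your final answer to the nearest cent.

PV of 2-year annuity: 1,210.00 × [1 − (1+0.099)^−2] / 0.099 = 2102.82157
Perpetuity value at year 2: 1,430.00 / 0.099 = 14444.44444
PV of perpetuity: 14444.44444 / (1+0.099)^2 = 11959.29168
Total PV = 2102.82157 + 11959.29168 = 14062.11325

14062.11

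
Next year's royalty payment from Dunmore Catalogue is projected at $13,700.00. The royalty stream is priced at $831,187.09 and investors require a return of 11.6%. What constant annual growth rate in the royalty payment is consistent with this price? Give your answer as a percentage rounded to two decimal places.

P = D₁/(r−g) ⇒ g = r − D₁/P = 0.116 − $13,700.00/$831,187.09 = 0.099518

9.95%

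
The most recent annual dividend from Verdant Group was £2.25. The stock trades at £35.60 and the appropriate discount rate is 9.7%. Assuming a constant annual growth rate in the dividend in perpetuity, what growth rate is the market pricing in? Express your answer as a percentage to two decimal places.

3.18%

P = D₀(1+g)/(r−g) ⇒ P(r−g) = D₀(1+g) ⇒ g(P+D₀) = P·r − D₀
g = (P·r − D₀)/(P + D₀) = (£35.60×0.097 − £2.25) / (£35.60 + £2.25) = 0.031789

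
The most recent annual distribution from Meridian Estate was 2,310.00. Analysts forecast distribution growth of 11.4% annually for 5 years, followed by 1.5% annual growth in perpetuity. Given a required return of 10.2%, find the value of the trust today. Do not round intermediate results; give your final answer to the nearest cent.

40382.48

D_1 = 2573.34000
D_2 = 2866.70076
D_3 = 3193.50465
D_4 = 3557.56418
D_5 = 3963.12649
Terminal value at year 5: TV = D_5×(1+g_2)/(r−g_2) = 4022.57339/0.087 = 46236.47575
P_0 = D_1/(1+r)^1 + D_2/(1+r)^2 + D_3/(1+r)^3 + D_4/(1+r)^4 + D_5/(1+r)^5 + TV/(1+r)^5
    = 2335.15426 + 2360.58244 + 2386.28751 + 2412.27250 + 2438.54044 + 28449.63842 = 40382.47557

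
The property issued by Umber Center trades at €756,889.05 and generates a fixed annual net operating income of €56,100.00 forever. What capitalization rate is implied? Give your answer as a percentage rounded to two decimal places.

7.41%

P = C/r ⇒ r = C/P = €56,100.00/€756,889.05 = 0.074119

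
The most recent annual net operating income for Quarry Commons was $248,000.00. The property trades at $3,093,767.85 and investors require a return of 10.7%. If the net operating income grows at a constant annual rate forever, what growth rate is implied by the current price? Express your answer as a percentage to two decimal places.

2.48%

P = D₀(1+g)/(r−g) ⇒ P(r−g) = D₀(1+g) ⇒ g(P+D₀) = P·r − D₀
g = (P·r − D₀)/(P + D₀) = ($3,093,767.85×0.107 − $248,000.00) / ($3,093,767.85 + $248,000.00) = 0.024847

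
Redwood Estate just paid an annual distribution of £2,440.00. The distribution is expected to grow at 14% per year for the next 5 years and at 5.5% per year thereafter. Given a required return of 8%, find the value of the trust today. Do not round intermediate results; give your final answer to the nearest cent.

£149320.13

D_1 = 2781.60000
D_2 = 3171.02400
D_3 = 3614.96736
D_4 = 4121.06279
D_5 = 4698.01158
Terminal value at year 5: TV = D_5×(1+g_2)/(r−g_2) = 4956.40222/0.025 = 198256.08872
P_0 = D_1/(1+r)^1 + D_2/(1+r)^2 + D_3/(1+r)^3 + D_4/(1+r)^4 + D_5/(1+r)^5 + TV/(1+r)^5
    = 2575.55556 + 2718.64198 + 2869.67764 + 3029.10418 + 3197.38774 + 134929.76269 = 149320.12978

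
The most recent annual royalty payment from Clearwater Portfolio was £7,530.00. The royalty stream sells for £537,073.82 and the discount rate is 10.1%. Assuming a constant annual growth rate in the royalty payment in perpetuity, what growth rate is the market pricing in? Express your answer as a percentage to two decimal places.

8.58%

P = D₀(1+g)/(r−g) ⇒ P(r−g) = D₀(1+g) ⇒ g(P+D₀) = P·r − D₀
g = (P·r − D₀)/(P + D₀) = (£537,073.82×0.101 − £7,530.00) / (£537,073.82 + £7,530.00) = 0.085777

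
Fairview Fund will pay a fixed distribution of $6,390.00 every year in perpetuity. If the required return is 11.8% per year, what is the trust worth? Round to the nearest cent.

$54152.54

Level perpetuity: PV = C / r = $6,390.00 / 0.118 = $54,152.54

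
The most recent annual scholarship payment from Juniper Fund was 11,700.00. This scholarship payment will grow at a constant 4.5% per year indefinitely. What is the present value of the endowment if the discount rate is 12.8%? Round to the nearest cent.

147307.23

D₁ = D₀ × (1 + g) = 11,700.00 × 1.045 = 12,226.5000
Growing perpetuity: P = D₁ / (r − g) = 12,226.5000 / (0.128 − 0.045) = 147,307.23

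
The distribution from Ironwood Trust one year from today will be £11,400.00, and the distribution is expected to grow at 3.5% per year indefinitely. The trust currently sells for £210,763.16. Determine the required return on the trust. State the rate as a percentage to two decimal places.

P = D₁/(r − g) ⇒ r = D₁/P + g = £11,400.0000/£210,763.16 + 0.035 = 0.054089 + 0.035 = 0.089089

8.91%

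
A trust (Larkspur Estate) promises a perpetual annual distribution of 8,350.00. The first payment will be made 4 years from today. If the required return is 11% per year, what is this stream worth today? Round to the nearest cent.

55504.07

Value at end of year 3: C / r = 8,350.00 / 0.11 = 75,909.0909
Discount to today: PV = 75,909.0909 / (1 + 0.11)^3 = 75,909.0909 / 1.367631 = 55,504.07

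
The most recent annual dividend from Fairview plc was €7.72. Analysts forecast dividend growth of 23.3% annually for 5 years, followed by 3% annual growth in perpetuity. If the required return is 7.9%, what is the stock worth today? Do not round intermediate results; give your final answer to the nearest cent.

D_1 = 9.51876
D_2 = 11.73663
D_3 = 14.47127
D_4 = 17.84307
D_5 = 22.00051
Terminal value at year 5: TV = D_5×(1+g_2)/(r−g_2) = 22.66052/0.049 = 462.45963
P_0 = D_1/(1+r)^1 + D_2/(1+r)^2 + D_3/(1+r)^3 + D_4/(1+r)^4 + D_5/(1+r)^5 + TV/(1+r)^5
    = 8.82184 + 10.08093 + 11.51973 + 13.16388 + 15.04269 + 316.20345 = 374.83251

€374.83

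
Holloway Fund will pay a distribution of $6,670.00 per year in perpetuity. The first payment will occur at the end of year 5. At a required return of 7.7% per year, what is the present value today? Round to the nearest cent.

Value at end of year 4: C / r = $6,670.00 / 0.077 = $86,623.3766
Discount to today: PV = $86,623.3766 / (1 + 0.077)^4 = $86,623.3766 / 1.345435 = $64,383.16

$64383.16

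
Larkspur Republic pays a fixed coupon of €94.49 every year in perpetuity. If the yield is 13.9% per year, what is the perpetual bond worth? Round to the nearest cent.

Level perpetuity: PV = C / r = €94.49 / 0.139 = €679.78

€679.78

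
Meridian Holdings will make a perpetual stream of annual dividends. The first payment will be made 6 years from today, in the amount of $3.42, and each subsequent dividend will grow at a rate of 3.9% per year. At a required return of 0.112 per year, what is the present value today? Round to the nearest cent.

$27.55

Value at end of year 5: C₁ / (r − g) = $3.42 / (0.112 − 0.039) = $46.8493
Discount to today: PV = $46.8493 / (1 + 0.112)^5 = $46.8493 / 1.700294 = $27.55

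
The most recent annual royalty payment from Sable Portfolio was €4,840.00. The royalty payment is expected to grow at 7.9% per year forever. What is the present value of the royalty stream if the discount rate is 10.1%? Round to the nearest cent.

€237380.00

D₁ = D₀ × (1 + g) = €4,840.00 × 1.079 = €5,222.3600
Growing perpetuity: P = D₁ / (r − g) = €5,222.3600 / (0.101 − 0.079) = €237,380.00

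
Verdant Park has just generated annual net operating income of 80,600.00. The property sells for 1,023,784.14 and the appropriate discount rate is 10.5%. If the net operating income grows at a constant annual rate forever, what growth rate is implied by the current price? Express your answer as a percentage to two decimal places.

P = D₀(1+g)/(r−g) ⇒ P(r−g) = D₀(1+g) ⇒ g(P+D₀) = P·r − D₀
g = (P·r − D₀)/(P + D₀) = (1,023,784.14×0.105 − 80,600.00) / (1,023,784.14 + 80,600.00) = 0.024355

2.44%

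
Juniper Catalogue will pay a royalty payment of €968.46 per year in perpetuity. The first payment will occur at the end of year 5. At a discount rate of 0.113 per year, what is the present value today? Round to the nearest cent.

Value at end of year 4: C / r = €968.46 / 0.113 = €8,570.4425
Discount to today: PV = €8,570.4425 / (1 + 0.113)^4 = €8,570.4425 / 1.534549 = €5,584.99

€5584.99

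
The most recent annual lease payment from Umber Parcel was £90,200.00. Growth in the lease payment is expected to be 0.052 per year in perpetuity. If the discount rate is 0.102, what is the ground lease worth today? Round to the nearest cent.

£1897808.00

D₁ = D₀ × (1 + g) = £90,200.00 × 1.052 = £94,890.4000
Growing perpetuity: P = D₁ / (r − g) = £94,890.4000 / (0.102 − 0.052) = £1,897,808.00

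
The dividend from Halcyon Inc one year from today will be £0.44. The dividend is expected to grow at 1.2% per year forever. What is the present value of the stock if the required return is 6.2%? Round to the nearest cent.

£8.80

Growing perpetuity: P = D₁ / (r − g) = £0.4400 / (0.062 − 0.012) = £8.80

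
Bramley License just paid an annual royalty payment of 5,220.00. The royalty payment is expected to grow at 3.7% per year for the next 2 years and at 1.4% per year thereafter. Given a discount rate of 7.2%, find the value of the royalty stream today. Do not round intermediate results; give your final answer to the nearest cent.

95332.42

D_1 = 5413.14000
D_2 = 5613.42618
Terminal value at year 2: TV = D_2×(1+g_2)/(r−g_2) = 5692.01415/0.058 = 98138.17494
P_0 = D_1/(1+r)^1 + D_2/(1+r)^2 + TV/(1+r)^2
    = 5049.57090 + 4884.70617 + 85398.13898 = 95332.41604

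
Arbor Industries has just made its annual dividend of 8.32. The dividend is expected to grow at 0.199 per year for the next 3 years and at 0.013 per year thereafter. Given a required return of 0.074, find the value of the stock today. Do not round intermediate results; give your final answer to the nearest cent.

223.48

D_1 = 9.97568
D_2 = 11.96084
D_3 = 14.34105
Terminal value at year 3: TV = D_3×(1+g_2)/(r−g_2) = 14.52748/0.061 = 238.15543
P_0 = D_1/(1+r)^1 + D_2/(1+r)^2 + D_3/(1+r)^3 + TV/(1+r)^3
    = 9.28834 + 10.36939 + 11.57625 + 192.24172 = 223.47570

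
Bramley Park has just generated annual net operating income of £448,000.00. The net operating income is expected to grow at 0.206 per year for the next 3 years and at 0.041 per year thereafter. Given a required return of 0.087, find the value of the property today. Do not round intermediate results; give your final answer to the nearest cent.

D_1 = 540288.00000
D_2 = 651587.32800
D_3 = 785814.31757
Terminal value at year 3: TV = D_3×(1+g_2)/(r−g_2) = 818032.70459/0.046 = 17783319.66496
P_0 = D_1/(1+r)^1 + D_2/(1+r)^2 + D_3/(1+r)^3 + TV/(1+r)^3
    = 497045.07820 + 551459.39679 + 611830.75669 + 13845996.03728 = 15506331.26896

£15506331.27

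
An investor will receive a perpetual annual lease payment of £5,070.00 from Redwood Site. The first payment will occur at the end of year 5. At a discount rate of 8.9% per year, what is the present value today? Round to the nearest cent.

£40504.79

Value at end of year 4: C / r = £5,070.00 / 0.089 = £56,966.2921
Discount to today: PV = £56,966.2921 / (1 + 0.089)^4 = £56,966.2921 / 1.406409 = £40,504.79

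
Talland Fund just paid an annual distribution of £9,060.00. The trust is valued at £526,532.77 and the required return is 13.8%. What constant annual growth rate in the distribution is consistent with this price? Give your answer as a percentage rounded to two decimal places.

11.87%

P = D₀(1+g)/(r−g) ⇒ P(r−g) = D₀(1+g) ⇒ g(P+D₀) = P·r − D₀
g = (P·r − D₀)/(P + D₀) = (£526,532.77×0.138 − £9,060.00) / (£526,532.77 + £9,060.00) = 0.118750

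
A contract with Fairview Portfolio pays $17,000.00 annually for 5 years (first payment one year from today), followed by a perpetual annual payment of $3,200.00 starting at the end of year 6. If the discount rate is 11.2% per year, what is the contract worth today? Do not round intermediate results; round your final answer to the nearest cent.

PV of 5-year annuity: $17,000.00 × [1 − (1+0.112)^−5] / 0.112 = 62515.42082
Perpetuity value at year 5: $3,200.00 / 0.112 = 28571.42857
PV of perpetuity: 28571.42857 / (1+0.112)^5 = 16803.81995
Total PV = 62515.42082 + 16803.81995 = 79319.24076

$79319.24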